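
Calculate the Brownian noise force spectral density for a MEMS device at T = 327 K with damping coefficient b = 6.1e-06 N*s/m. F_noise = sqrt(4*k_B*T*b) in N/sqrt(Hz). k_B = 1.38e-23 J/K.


Step 1: Compute 4 * k_B * T * b
= 4 * 1.38e-23 * 327 * 6.1e-06
= 1.1011e-25 N^2/Hz
Step 2: F_noise = sqrt(1.1011e-25)
F_noise = 3.32e-13 N/sqrt(Hz)


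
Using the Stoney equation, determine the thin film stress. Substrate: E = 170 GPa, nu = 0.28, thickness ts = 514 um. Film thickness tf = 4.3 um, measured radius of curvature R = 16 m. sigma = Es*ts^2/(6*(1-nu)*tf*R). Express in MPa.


Step 1: Compute numerator: Es * ts^2 = 170 * 514^2 = 44913320 (GPa*um^2)
Step 2: Compute denominator (R in um): 6*(1-nu)*tf*R = 6*0.72*4.3*16e6 = 297216000.0 (um^2)
Step 3: sigma (GPa) = 44913320 / 297216000.0 = 1.51113e-01 GPa
Step 4: Convert to MPa (x1000): sigma = 151.1 MPa


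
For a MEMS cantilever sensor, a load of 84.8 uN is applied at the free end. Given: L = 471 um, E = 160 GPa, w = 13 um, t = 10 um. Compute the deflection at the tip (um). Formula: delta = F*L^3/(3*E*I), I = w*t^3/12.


Step 1: Calculate the second moment of area.
I = w * t^3 / 12 = 13 * 10^3 / 12 = 1083.3333 um^4
Step 2: Convert E to consistent units (1 GPa = 1000 uN/um^2).
E = 160 GPa = 160000 uN/um^2
Step 3: Calculate tip deflection.
delta = F * L^3 / (3 * E * I)
delta = 84.8 * 471^3 / (3 * 160000 * 1083.3333)
delta = 17.0394 um


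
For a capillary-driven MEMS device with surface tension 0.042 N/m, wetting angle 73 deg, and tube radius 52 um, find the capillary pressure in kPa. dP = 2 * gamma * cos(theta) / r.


Step 1: cos(73 deg) = 0.2924
Step 2: Convert r to m: r = 52e-6 m
Step 3: dP = 2 * 0.042 * 0.2924 / 52e-6 = 472.3 Pa
Step 4: Convert Pa to kPa (divide by 1000).
dP = 0.47 kPa


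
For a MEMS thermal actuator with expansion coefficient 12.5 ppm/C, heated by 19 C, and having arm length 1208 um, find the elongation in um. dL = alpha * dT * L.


Step 1: Convert CTE: alpha = 12.5 ppm/C = 12.5e-6 /C
Step 2: dL = 12.5e-6 * 19 * 1208
dL = 0.2869 um


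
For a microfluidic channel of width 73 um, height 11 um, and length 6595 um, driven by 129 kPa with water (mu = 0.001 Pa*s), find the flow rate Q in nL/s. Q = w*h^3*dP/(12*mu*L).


Step 1: Convert all dimensions to SI (meters).
w = 73e-6 m, h = 11e-6 m, L = 6595e-6 m, dP = 129e3 Pa
Step 2: Q = w * h^3 * dP / (12 * mu * L)
Q = 73e-6 * (11e-6)^3 * 129e3 / (12 * 0.001 * 6595e-6) = 1.583779e-10 m^3/s
Step 3: Convert Q from m^3/s to nL/s (1 m^3 = 1e12 nL, so multiply by 1e12).
Q = 158.378 nL/s


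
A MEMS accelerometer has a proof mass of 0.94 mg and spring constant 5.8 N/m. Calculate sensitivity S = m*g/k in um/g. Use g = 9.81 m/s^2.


Step 1: Convert mass: m = 0.94 mg = 9.40e-07 kg
Step 2: S = m * g / k = 9.40e-07 * 9.81 / 5.8
Step 3: S = 1.59e-06 m/g
Step 4: Convert to um/g: S = 1.59 um/g


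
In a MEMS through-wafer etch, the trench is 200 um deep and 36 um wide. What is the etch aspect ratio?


Step 1: AR = depth / width
Step 2: AR = 200 / 36
AR = 5.6


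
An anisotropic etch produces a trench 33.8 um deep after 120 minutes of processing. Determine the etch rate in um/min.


Step 1: Etch rate = depth / time
Step 2: rate = 33.8 / 120
rate = 0.282 um/min


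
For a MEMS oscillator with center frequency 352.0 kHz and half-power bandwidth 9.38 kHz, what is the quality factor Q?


Step 1: Q = f0 / bandwidth
Step 2: Q = 352.0 / 9.38
Q = 37.5


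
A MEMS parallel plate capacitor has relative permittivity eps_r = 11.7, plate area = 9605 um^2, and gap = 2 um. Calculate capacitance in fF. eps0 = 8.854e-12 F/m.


Step 1: Convert area to m^2: A = 9605e-12 m^2
Step 2: Convert gap to m: d = 2e-6 m
Step 3: C = eps0 * eps_r * A / d
C = 8.854e-12 * 11.7 * 9605e-12 / 2e-6
Step 4: Convert to fF (multiply by 1e15).
C = 497.5 fF


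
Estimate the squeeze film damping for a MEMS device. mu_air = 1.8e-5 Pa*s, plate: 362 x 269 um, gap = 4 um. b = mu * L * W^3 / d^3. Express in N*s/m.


Step 1: Convert to SI.
L = 362e-6 m, W = 269e-6 m, d = 4e-6 m
Step 2: W^3 = (269e-6)^3 = 1.95e-11 m^3
Step 3: d^3 = (4e-6)^3 = 6.40e-17 m^3
Step 4: b = 1.8e-5 * 362e-6 * 1.95e-11 / 6.40e-17
b = 1.98e-03 N*s/m


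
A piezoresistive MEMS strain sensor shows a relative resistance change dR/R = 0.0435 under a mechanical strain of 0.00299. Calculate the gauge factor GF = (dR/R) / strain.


Step 1: Identify values.
dR/R = 0.0435, strain = 0.00299
Step 2: GF = (dR/R) / strain = 0.0435 / 0.00299
GF = 14.5


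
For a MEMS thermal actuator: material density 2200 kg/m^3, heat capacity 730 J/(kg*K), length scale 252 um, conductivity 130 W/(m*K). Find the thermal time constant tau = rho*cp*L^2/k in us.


Step 1: Convert L to m: L = 252e-6 m
Step 2: L^2 = (252e-6)^2 = 6.3504e-08 m^2
Step 3: tau = 2200 * 730 * 6.3504e-08 / 130 = 7.8451865e-04 s
Step 4: Convert to microseconds (multiply by 1e6).
tau = 784.519 us


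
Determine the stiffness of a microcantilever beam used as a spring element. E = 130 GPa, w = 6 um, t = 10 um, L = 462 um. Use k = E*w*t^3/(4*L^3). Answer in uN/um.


Step 1: Convert E to consistent units (1 GPa = 1000 uN/um^2).
E = 130 GPa = 130000 uN/um^2
Step 2: Compute t^3 = 10^3 = 1000
Step 3: Compute L^3 = 462^3 = 98611128
Step 4: k = 130000 * 6 * 1000 / (4 * 98611128)
k = 1.9775 uN/um


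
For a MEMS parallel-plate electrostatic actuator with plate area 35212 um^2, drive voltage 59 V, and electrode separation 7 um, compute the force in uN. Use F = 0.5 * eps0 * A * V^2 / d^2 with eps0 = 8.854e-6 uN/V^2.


Step 1: Identify parameters.
eps0 = 8.854e-6 uN/V^2, A = 35212 um^2, V = 59 V, d = 7 um
Step 2: Compute V^2 = 59^2 = 3481
Step 3: Compute d^2 = 7^2 = 49
Step 4: F = 0.5 * 8.854e-6 * 35212 * 3481 / 49
F = 11.074 uN


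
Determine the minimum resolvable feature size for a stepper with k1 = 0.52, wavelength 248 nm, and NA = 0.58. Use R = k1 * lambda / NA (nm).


Step 1: Identify values: k1 = 0.52, lambda = 248 nm, NA = 0.58
Step 2: R = k1 * lambda / NA
R = 0.52 * 248 / 0.58
R = 222.3 nm


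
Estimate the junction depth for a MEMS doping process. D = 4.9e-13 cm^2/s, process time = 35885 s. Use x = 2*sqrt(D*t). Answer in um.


Step 1: Compute D*t = 4.9e-13 * 35885 = 1.758365e-08 cm^2
Step 2: sqrt(D*t) = 1.32603e-04 cm
Step 3: x = 2 * 1.32603e-04 cm = 2.65206e-04 cm
Step 4: Convert to um (1 cm = 1e4 um): x = 2.652 um


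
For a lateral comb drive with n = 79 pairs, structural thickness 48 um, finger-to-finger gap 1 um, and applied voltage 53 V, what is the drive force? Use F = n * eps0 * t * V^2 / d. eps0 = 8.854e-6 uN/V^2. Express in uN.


Step 1: Parameters: n=79, eps0=8.854e-6 uN/V^2, t=48 um, V=53 V, d=1 um
Step 2: V^2 = 2809
Step 3: F = 79 * 8.854e-6 * 48 * 2809 / 1
F = 94.31 uN


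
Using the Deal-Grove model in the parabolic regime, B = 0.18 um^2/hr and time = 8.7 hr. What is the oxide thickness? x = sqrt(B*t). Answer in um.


Step 1: Compute B*t = 0.18 * 8.7 = 1.566
Step 2: x = sqrt(1.566)
x = 1.251 um


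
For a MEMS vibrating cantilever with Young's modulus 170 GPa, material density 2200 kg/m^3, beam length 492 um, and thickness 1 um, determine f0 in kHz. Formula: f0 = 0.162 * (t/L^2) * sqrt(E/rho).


Step 1: Convert units to SI.
t_SI = 1e-6 m, L_SI = 492e-6 m
Step 2: Calculate sqrt(E/rho).
sqrt(170e9 / 2200) = 8790.49 m/s
Step 3: Compute f0.
f0 = 0.162 * 1e-6 / (492e-6)^2 * 8790.49 = 5883.0 Hz = 5.88 kHz


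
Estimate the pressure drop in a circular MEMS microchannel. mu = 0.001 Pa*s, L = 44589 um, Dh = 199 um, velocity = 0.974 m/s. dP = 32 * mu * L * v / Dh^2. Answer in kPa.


Step 1: Convert to SI: L = 44589e-6 m, Dh = 199e-6 m
Step 2: dP = 32 * 0.001 * 44589e-6 * 0.974 / (199e-6)^2
Step 3: dP = 35093.81 Pa
Step 4: Convert to kPa: dP = 35.09 kPa


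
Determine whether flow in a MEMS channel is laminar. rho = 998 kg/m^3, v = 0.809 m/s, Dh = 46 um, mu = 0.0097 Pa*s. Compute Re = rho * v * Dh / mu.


Step 1: Convert Dh to meters: Dh = 46e-6 m
Step 2: Re = rho * v * Dh / mu
Re = 998 * 0.809 * 46e-6 / 0.0097
Re = 3.829
Since Re = 3.829 is below ~2300, the flow is laminar.


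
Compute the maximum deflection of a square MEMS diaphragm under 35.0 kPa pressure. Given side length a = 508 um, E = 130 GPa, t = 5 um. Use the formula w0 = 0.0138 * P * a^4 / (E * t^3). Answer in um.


Step 1: Convert pressure to compatible units (E is in GPa, so P in GPa).
P = 35.0 kPa = 35.0e-6 GPa
Step 2: Compute numerator: 0.0138 * P * a^4.
a^4 = 508^4 = 66597028096
numerator = 0.0138 * 35.0e-6 * 66597028096 = 3.216636e+04
Step 3: Compute denominator: E * t^3 = 130 * 5^3 = 16250
Step 4: w0 = numerator / denominator = 3.216636e+04 / 16250 = 1.9795 um


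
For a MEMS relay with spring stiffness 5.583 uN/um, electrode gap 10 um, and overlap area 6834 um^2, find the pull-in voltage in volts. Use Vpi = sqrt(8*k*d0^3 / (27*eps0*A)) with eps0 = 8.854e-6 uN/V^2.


Step 1: Compute numerator: 8 * k * d0^3 = 8 * 5.583 * 10^3 = 44664.0
Step 2: Compute denominator: 27 * eps0 * A = 27 * 8.854e-6 * 6834 = 1.633722
Step 3: Vpi = sqrt(44664.0 / 1.633722)
Vpi = 165.34 V


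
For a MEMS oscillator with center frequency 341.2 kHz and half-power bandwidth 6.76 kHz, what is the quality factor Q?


Step 1: Q = f0 / bandwidth
Step 2: Q = 341.2 / 6.76
Q = 50.5


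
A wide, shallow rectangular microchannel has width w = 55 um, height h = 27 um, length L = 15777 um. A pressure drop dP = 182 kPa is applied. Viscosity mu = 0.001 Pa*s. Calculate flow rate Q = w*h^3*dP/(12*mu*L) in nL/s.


Step 1: Convert all dimensions to SI (meters).
w = 55e-6 m, h = 27e-6 m, L = 15777e-6 m, dP = 182e3 Pa
Step 2: Q = w * h^3 * dP / (12 * mu * L)
Q = 55e-6 * (27e-6)^3 * 182e3 / (12 * 0.001 * 15777e-6) = 1.04068597e-09 m^3/s
Step 3: Convert Q from m^3/s to nL/s (1 m^3 = 1e12 nL, so multiply by 1e12).
Q = 1040.686 nL/s


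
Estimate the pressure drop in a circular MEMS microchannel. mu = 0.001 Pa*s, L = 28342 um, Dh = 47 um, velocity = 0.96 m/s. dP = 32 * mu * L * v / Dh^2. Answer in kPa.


Step 1: Convert to SI: L = 28342e-6 m, Dh = 47e-6 m
Step 2: dP = 32 * 0.001 * 28342e-6 * 0.96 / (47e-6)^2
Step 3: dP = 394144.97 Pa
Step 4: Convert to kPa: dP = 394.14 kPa


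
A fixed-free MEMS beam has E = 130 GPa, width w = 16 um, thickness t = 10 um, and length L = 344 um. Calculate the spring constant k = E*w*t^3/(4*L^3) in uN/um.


Step 1: Convert E to consistent units (1 GPa = 1000 uN/um^2).
E = 130 GPa = 130000 uN/um^2
Step 2: Compute t^3 = 10^3 = 1000
Step 3: Compute L^3 = 344^3 = 40707584
Step 4: k = 130000 * 16 * 1000 / (4 * 40707584)
k = 12.774 uN/um


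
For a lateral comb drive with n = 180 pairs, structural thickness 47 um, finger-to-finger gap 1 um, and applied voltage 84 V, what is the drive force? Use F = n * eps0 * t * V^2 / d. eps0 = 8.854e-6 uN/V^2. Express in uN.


Step 1: Parameters: n=180, eps0=8.854e-6 uN/V^2, t=47 um, V=84 V, d=1 um
Step 2: V^2 = 7056
Step 3: F = 180 * 8.854e-6 * 47 * 7056 / 1
F = 528.529 uN


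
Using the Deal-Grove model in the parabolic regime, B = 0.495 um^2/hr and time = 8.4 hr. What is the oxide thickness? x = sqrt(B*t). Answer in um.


Step 1: Compute B*t = 0.495 * 8.4 = 4.158
Step 2: x = sqrt(4.158)
x = 2.039 um


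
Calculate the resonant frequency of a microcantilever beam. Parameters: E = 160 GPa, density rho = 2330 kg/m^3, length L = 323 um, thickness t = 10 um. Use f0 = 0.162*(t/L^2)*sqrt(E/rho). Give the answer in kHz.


Step 1: Convert units to SI.
t_SI = 10e-6 m, L_SI = 323e-6 m
Step 2: Calculate sqrt(E/rho).
sqrt(160e9 / 2330) = 8286.71 m/s
Step 3: Compute f0.
f0 = 0.162 * 10e-6 / (323e-6)^2 * 8286.71 = 128674.4 Hz = 128.67 kHz


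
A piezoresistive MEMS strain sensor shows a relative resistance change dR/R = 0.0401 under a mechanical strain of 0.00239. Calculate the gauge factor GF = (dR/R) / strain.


Step 1: Identify values.
dR/R = 0.0401, strain = 0.00239
Step 2: GF = (dR/R) / strain = 0.0401 / 0.00239
GF = 16.8


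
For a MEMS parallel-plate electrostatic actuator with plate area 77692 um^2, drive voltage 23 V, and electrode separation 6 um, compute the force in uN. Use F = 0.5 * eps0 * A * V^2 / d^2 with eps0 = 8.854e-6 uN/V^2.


Step 1: Identify parameters.
eps0 = 8.854e-6 uN/V^2, A = 77692 um^2, V = 23 V, d = 6 um
Step 2: Compute V^2 = 23^2 = 529
Step 3: Compute d^2 = 6^2 = 36
Step 4: F = 0.5 * 8.854e-6 * 77692 * 529 / 36
F = 5.054 uN


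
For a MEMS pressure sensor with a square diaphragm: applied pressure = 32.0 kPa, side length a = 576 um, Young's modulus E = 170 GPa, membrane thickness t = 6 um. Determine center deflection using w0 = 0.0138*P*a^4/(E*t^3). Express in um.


Step 1: Convert pressure to compatible units (E is in GPa, so P in GPa).
P = 32.0 kPa = 32.0e-6 GPa
Step 2: Compute numerator: 0.0138 * P * a^4.
a^4 = 576^4 = 110075314176
numerator = 0.0138 * 32.0e-6 * 110075314176 = 4.860926e+04
Step 3: Compute denominator: E * t^3 = 170 * 6^3 = 36720
Step 4: w0 = numerator / denominator = 4.860926e+04 / 36720 = 1.3238 um


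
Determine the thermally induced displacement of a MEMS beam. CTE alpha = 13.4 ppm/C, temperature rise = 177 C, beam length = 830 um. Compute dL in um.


Step 1: Convert CTE: alpha = 13.4 ppm/C = 13.4e-6 /C
Step 2: dL = 13.4e-6 * 177 * 830
dL = 1.9686 um


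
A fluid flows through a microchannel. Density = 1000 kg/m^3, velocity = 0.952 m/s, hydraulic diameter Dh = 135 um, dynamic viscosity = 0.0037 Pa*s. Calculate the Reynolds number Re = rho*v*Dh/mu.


Step 1: Convert Dh to meters: Dh = 135e-6 m
Step 2: Re = rho * v * Dh / mu
Re = 1000 * 0.952 * 135e-6 / 0.0037
Re = 34.735


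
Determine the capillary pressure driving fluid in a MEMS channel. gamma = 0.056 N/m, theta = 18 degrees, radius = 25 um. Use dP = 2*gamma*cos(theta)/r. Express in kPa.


Step 1: cos(18 deg) = 0.9511
Step 2: Convert r to m: r = 25e-6 m
Step 3: dP = 2 * 0.056 * 0.9511 / 25e-6 = 4260.9 Pa
Step 4: Convert Pa to kPa (divide by 1000).
dP = 4.26 kPa


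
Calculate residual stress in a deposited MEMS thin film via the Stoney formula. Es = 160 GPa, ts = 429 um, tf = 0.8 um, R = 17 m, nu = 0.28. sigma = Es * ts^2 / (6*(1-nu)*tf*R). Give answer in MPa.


Step 1: Compute numerator: Es * ts^2 = 160 * 429^2 = 29446560 (GPa*um^2)
Step 2: Compute denominator (R in um): 6*(1-nu)*tf*R = 6*0.72*0.8*17e6 = 58752000.0 (um^2)
Step 3: sigma (GPa) = 29446560 / 58752000.0 = 5.01201e-01 GPa
Step 4: Convert to MPa (x1000): sigma = 501.2 MPa


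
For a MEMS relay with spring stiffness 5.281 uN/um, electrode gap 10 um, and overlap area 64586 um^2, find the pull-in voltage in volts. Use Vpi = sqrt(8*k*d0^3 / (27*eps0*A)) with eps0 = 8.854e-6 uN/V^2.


Step 1: Compute numerator: 8 * k * d0^3 = 8 * 5.281 * 10^3 = 42248.0
Step 2: Compute denominator: 27 * eps0 * A = 27 * 8.854e-6 * 64586 = 15.4398
Step 3: Vpi = sqrt(42248.0 / 15.4398)
Vpi = 52.31 V


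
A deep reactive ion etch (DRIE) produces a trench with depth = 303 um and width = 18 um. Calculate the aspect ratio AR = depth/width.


Step 1: AR = depth / width
Step 2: AR = 303 / 18
AR = 16.8


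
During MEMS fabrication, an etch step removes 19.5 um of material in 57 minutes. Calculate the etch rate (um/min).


Step 1: Etch rate = depth / time
Step 2: rate = 19.5 / 57
rate = 0.342 um/min


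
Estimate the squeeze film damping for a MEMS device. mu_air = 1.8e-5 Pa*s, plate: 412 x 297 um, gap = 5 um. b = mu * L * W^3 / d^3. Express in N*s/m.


Step 1: Convert to SI.
L = 412e-6 m, W = 297e-6 m, d = 5e-6 m
Step 2: W^3 = (297e-6)^3 = 2.62e-11 m^3
Step 3: d^3 = (5e-6)^3 = 1.25e-16 m^3
Step 4: b = 1.8e-5 * 412e-6 * 2.62e-11 / 1.25e-16
b = 1.55e-03 N*s/m


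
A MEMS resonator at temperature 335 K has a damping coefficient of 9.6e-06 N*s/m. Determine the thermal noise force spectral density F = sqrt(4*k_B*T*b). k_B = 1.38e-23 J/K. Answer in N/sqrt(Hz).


Step 1: Compute 4 * k_B * T * b
= 4 * 1.38e-23 * 335 * 9.6e-06
= 1.7752e-25 N^2/Hz
Step 2: F_noise = sqrt(1.7752e-25)
F_noise = 4.21e-13 N/sqrt(Hz)


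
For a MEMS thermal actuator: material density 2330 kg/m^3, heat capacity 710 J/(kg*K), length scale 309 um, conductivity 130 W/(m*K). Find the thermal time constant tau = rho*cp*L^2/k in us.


Step 1: Convert L to m: L = 309e-6 m
Step 2: L^2 = (309e-6)^2 = 9.5481e-08 m^2
Step 3: tau = 2330 * 710 * 9.5481e-08 / 130 = 1.21503245e-03 s
Step 4: Convert to microseconds (multiply by 1e6).
tau = 1215.032 us


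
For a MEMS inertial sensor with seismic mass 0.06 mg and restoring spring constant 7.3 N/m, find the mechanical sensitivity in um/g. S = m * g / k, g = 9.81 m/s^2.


Step 1: Convert mass: m = 0.06 mg = 6.00e-08 kg
Step 2: S = m * g / k = 6.00e-08 * 9.81 / 7.3
Step 3: S = 8.06e-08 m/g
Step 4: Convert to um/g: S = 0.081 um/g


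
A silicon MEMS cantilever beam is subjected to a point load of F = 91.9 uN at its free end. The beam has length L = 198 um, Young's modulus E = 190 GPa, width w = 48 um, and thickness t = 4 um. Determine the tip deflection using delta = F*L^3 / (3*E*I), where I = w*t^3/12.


Step 1: Calculate the second moment of area.
I = w * t^3 / 12 = 48 * 4^3 / 12 = 256.0 um^4
Step 2: Convert E to consistent units (1 GPa = 1000 uN/um^2).
E = 190 GPa = 190000 uN/um^2
Step 3: Calculate tip deflection.
delta = F * L^3 / (3 * E * I)
delta = 91.9 * 198^3 / (3 * 190000 * 256.0)
delta = 4.8887 um


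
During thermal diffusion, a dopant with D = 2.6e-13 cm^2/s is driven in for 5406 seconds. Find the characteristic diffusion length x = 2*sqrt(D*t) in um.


Step 1: Compute D*t = 2.6e-13 * 5406 = 1.40556e-09 cm^2
Step 2: sqrt(D*t) = 3.749e-05 cm
Step 3: x = 2 * 3.749e-05 cm = 7.498e-05 cm
Step 4: Convert to um (1 cm = 1e4 um): x = 0.75 um


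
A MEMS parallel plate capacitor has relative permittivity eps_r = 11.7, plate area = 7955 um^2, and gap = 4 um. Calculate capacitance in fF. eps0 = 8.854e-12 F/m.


Step 1: Convert area to m^2: A = 7955e-12 m^2
Step 2: Convert gap to m: d = 4e-6 m
Step 3: C = eps0 * eps_r * A / d
C = 8.854e-12 * 11.7 * 7955e-12 / 4e-6
Step 4: Convert to fF (multiply by 1e15).
C = 206.02 fF


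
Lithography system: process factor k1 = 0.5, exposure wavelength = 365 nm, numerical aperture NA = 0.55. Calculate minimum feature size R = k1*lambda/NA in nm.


Step 1: Identify values: k1 = 0.5, lambda = 365 nm, NA = 0.55
Step 2: R = k1 * lambda / NA
R = 0.5 * 365 / 0.55
R = 331.8 nm


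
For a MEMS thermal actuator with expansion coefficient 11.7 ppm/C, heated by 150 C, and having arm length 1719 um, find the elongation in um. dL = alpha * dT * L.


Step 1: Convert CTE: alpha = 11.7 ppm/C = 11.7e-6 /C
Step 2: dL = 11.7e-6 * 150 * 1719
dL = 3.0168 um


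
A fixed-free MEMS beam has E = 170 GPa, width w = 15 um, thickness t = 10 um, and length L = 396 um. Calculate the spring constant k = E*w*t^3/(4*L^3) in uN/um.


Step 1: Convert E to consistent units (1 GPa = 1000 uN/um^2).
E = 170 GPa = 170000 uN/um^2
Step 2: Compute t^3 = 10^3 = 1000
Step 3: Compute L^3 = 396^3 = 62099136
Step 4: k = 170000 * 15 * 1000 / (4 * 62099136)
k = 10.2658 uN/um


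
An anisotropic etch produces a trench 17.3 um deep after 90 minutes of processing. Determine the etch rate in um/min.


Step 1: Etch rate = depth / time
Step 2: rate = 17.3 / 90
rate = 0.192 um/min


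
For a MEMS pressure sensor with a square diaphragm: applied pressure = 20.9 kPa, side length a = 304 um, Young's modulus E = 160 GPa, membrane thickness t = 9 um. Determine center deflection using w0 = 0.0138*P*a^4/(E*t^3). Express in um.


Step 1: Convert pressure to compatible units (E is in GPa, so P in GPa).
P = 20.9 kPa = 20.9e-6 GPa
Step 2: Compute numerator: 0.0138 * P * a^4.
a^4 = 304^4 = 8540717056
numerator = 0.0138 * 20.9e-6 * 8540717056 = 2.4633e+03
Step 3: Compute denominator: E * t^3 = 160 * 9^3 = 116640
Step 4: w0 = numerator / denominator = 2.4633e+03 / 116640 = 0.0211 um


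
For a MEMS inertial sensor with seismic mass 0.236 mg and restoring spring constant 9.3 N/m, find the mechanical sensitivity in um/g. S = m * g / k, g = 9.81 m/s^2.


Step 1: Convert mass: m = 0.236 mg = 2.36e-07 kg
Step 2: S = m * g / k = 2.36e-07 * 9.81 / 9.3
Step 3: S = 2.49e-07 m/g
Step 4: Convert to um/g: S = 0.249 um/g


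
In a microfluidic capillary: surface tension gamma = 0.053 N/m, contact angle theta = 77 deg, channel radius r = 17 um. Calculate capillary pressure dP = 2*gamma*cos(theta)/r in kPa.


Step 1: cos(77 deg) = 0.225
Step 2: Convert r to m: r = 17e-6 m
Step 3: dP = 2 * 0.053 * 0.225 / 17e-6 = 1402.9 Pa
Step 4: Convert Pa to kPa (divide by 1000).
dP = 1.4 kPa


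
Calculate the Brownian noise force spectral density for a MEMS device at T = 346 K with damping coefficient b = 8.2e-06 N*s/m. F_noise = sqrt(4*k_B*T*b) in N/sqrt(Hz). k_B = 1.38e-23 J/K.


Step 1: Compute 4 * k_B * T * b
= 4 * 1.38e-23 * 346 * 8.2e-06
= 1.5661e-25 N^2/Hz
Step 2: F_noise = sqrt(1.5661e-25)
F_noise = 3.96e-13 N/sqrt(Hz)


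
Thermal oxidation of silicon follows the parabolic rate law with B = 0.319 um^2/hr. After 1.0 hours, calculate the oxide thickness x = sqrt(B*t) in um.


Step 1: Compute B*t = 0.319 * 1.0 = 0.319
Step 2: x = sqrt(0.319)
x = 0.565 um


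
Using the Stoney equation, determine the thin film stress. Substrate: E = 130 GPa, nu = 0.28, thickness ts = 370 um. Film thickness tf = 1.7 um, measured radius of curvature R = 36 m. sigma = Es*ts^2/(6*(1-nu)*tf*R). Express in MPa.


Step 1: Compute numerator: Es * ts^2 = 130 * 370^2 = 17797000 (GPa*um^2)
Step 2: Compute denominator (R in um): 6*(1-nu)*tf*R = 6*0.72*1.7*36e6 = 264384000.0 (um^2)
Step 3: sigma (GPa) = 17797000 / 264384000.0 = 6.7315e-02 GPa
Step 4: Convert to MPa (x1000): sigma = 67.3 MPa


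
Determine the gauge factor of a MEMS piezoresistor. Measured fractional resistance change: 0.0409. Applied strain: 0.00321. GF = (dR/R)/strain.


Step 1: Identify values.
dR/R = 0.0409, strain = 0.00321
Step 2: GF = (dR/R) / strain = 0.0409 / 0.00321
GF = 12.7


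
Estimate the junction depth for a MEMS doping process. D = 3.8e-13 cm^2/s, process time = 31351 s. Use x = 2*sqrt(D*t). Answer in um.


Step 1: Compute D*t = 3.8e-13 * 31351 = 1.191338e-08 cm^2
Step 2: sqrt(D*t) = 1.09148e-04 cm
Step 3: x = 2 * 1.09148e-04 cm = 2.18296e-04 cm
Step 4: Convert to um (1 cm = 1e4 um): x = 2.183 um


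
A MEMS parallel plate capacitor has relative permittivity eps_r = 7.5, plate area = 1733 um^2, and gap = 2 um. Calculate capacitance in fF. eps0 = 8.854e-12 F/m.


Step 1: Convert area to m^2: A = 1733e-12 m^2
Step 2: Convert gap to m: d = 2e-6 m
Step 3: C = eps0 * eps_r * A / d
C = 8.854e-12 * 7.5 * 1733e-12 / 2e-6
Step 4: Convert to fF (multiply by 1e15).
C = 57.54 fF


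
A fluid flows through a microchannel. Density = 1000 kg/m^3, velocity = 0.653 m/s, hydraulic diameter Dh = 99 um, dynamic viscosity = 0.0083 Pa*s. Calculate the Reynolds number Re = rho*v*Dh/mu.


Step 1: Convert Dh to meters: Dh = 99e-6 m
Step 2: Re = rho * v * Dh / mu
Re = 1000 * 0.653 * 99e-6 / 0.0083
Re = 7.789


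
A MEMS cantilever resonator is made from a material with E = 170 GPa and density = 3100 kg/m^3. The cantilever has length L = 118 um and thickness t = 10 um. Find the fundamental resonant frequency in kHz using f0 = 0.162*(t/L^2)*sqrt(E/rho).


Step 1: Convert units to SI.
t_SI = 10e-6 m, L_SI = 118e-6 m
Step 2: Calculate sqrt(E/rho).
sqrt(170e9 / 3100) = 7405.32 m/s
Step 3: Compute f0.
f0 = 0.162 * 10e-6 / (118e-6)^2 * 7405.32 = 861578.5 Hz = 861.58 kHz


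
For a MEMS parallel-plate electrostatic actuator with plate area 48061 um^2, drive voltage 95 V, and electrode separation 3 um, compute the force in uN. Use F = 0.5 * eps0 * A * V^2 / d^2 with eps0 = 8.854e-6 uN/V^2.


Step 1: Identify parameters.
eps0 = 8.854e-6 uN/V^2, A = 48061 um^2, V = 95 V, d = 3 um
Step 2: Compute V^2 = 95^2 = 9025
Step 3: Compute d^2 = 3^2 = 9
Step 4: F = 0.5 * 8.854e-6 * 48061 * 9025 / 9
F = 213.357 uN


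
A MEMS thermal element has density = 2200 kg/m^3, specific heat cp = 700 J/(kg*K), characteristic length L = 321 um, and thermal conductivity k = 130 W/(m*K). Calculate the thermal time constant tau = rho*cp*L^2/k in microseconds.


Step 1: Convert L to m: L = 321e-6 m
Step 2: L^2 = (321e-6)^2 = 1.03041e-07 m^2
Step 3: tau = 2200 * 700 * 1.03041e-07 / 130 = 1.2206395e-03 s
Step 4: Convert to microseconds (multiply by 1e6).
tau = 1220.64 us


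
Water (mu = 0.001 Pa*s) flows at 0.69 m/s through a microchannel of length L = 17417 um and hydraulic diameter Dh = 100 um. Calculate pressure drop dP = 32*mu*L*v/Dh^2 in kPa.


Step 1: Convert to SI: L = 17417e-6 m, Dh = 100e-6 m
Step 2: dP = 32 * 0.001 * 17417e-6 * 0.69 / (100e-6)^2
Step 3: dP = 38456.74 Pa
Step 4: Convert to kPa: dP = 38.46 kPa


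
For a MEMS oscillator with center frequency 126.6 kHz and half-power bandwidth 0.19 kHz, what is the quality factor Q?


Step 1: Q = f0 / bandwidth
Step 2: Q = 126.6 / 0.19
Q = 666.3


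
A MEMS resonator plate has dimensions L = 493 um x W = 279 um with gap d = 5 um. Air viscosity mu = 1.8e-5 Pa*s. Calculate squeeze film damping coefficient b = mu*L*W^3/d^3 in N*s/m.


Step 1: Convert to SI.
L = 493e-6 m, W = 279e-6 m, d = 5e-6 m
Step 2: W^3 = (279e-6)^3 = 2.17e-11 m^3
Step 3: d^3 = (5e-6)^3 = 1.25e-16 m^3
Step 4: b = 1.8e-5 * 493e-6 * 2.17e-11 / 1.25e-16
b = 1.54e-03 N*s/m


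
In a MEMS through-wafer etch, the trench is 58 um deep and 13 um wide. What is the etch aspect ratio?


Step 1: AR = depth / width
Step 2: AR = 58 / 13
AR = 4.5


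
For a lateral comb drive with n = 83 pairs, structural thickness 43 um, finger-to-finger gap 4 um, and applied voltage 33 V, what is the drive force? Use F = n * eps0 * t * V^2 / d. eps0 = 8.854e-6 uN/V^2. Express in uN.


Step 1: Parameters: n=83, eps0=8.854e-6 uN/V^2, t=43 um, V=33 V, d=4 um
Step 2: V^2 = 1089
Step 3: F = 83 * 8.854e-6 * 43 * 1089 / 4
F = 8.603 uN


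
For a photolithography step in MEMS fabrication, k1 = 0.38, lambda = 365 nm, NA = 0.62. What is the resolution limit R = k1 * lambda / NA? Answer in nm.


Step 1: Identify values: k1 = 0.38, lambda = 365 nm, NA = 0.62
Step 2: R = k1 * lambda / NA
R = 0.38 * 365 / 0.62
R = 223.7 nm


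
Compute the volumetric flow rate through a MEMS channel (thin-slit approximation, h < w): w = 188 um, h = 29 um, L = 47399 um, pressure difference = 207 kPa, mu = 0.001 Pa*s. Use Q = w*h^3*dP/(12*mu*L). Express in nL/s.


Step 1: Convert all dimensions to SI (meters).
w = 188e-6 m, h = 29e-6 m, L = 47399e-6 m, dP = 207e3 Pa
Step 2: Q = w * h^3 * dP / (12 * mu * L)
Q = 188e-6 * (29e-6)^3 * 207e3 / (12 * 0.001 * 47399e-6) = 1.66867501e-09 m^3/s
Step 3: Convert Q from m^3/s to nL/s (1 m^3 = 1e12 nL, so multiply by 1e12).
Q = 1668.675 nL/s


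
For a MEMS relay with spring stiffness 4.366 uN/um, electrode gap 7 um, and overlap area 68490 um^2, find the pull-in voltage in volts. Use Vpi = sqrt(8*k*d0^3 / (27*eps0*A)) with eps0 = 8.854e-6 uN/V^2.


Step 1: Compute numerator: 8 * k * d0^3 = 8 * 4.366 * 7^3 = 11980.304
Step 2: Compute denominator: 27 * eps0 * A = 27 * 8.854e-6 * 68490 = 16.373082
Step 3: Vpi = sqrt(11980.304 / 16.373082)
Vpi = 27.05 V


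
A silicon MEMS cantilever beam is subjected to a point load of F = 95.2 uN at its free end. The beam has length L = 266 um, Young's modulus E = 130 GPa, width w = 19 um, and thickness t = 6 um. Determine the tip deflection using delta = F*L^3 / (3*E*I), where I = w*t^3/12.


Step 1: Calculate the second moment of area.
I = w * t^3 / 12 = 19 * 6^3 / 12 = 342.0 um^4
Step 2: Convert E to consistent units (1 GPa = 1000 uN/um^2).
E = 130 GPa = 130000 uN/um^2
Step 3: Calculate tip deflection.
delta = F * L^3 / (3 * E * I)
delta = 95.2 * 266^3 / (3 * 130000 * 342.0)
delta = 13.4336 um


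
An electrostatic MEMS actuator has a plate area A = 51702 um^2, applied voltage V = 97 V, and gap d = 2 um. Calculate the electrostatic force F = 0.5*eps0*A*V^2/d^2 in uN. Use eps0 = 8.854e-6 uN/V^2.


Step 1: Identify parameters.
eps0 = 8.854e-6 uN/V^2, A = 51702 um^2, V = 97 V, d = 2 um
Step 2: Compute V^2 = 97^2 = 9409
Step 3: Compute d^2 = 2^2 = 4
Step 4: F = 0.5 * 8.854e-6 * 51702 * 9409 / 4
F = 538.394 uN


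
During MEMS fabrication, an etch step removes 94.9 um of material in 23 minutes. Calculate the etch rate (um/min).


Step 1: Etch rate = depth / time
Step 2: rate = 94.9 / 23
rate = 4.126 um/min


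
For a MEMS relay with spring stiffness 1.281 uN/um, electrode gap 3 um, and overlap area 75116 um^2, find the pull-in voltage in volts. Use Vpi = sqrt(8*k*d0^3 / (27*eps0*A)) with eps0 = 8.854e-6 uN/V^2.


Step 1: Compute numerator: 8 * k * d0^3 = 8 * 1.281 * 3^3 = 276.696
Step 2: Compute denominator: 27 * eps0 * A = 27 * 8.854e-6 * 75116 = 17.957081
Step 3: Vpi = sqrt(276.696 / 17.957081)
Vpi = 3.93 V


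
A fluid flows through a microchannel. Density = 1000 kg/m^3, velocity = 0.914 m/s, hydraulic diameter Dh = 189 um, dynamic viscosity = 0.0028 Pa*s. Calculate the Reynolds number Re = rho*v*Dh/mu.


Step 1: Convert Dh to meters: Dh = 189e-6 m
Step 2: Re = rho * v * Dh / mu
Re = 1000 * 0.914 * 189e-6 / 0.0028
Re = 61.695


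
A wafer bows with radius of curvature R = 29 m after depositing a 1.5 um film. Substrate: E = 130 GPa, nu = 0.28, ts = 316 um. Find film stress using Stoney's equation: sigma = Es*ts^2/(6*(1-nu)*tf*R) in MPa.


Step 1: Compute numerator: Es * ts^2 = 130 * 316^2 = 12981280 (GPa*um^2)
Step 2: Compute denominator (R in um): 6*(1-nu)*tf*R = 6*0.72*1.5*29e6 = 187920000.0 (um^2)
Step 3: sigma (GPa) = 12981280 / 187920000.0 = 6.9079e-02 GPa
Step 4: Convert to MPa (x1000): sigma = 69.1 MPa


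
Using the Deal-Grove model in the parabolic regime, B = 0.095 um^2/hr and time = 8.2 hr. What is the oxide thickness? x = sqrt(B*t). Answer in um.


Step 1: Compute B*t = 0.095 * 8.2 = 0.779
Step 2: x = sqrt(0.779)
x = 0.883 um


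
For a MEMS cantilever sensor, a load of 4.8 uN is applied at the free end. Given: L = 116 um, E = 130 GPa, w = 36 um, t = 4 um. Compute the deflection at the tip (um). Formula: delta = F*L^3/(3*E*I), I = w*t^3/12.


Step 1: Calculate the second moment of area.
I = w * t^3 / 12 = 36 * 4^3 / 12 = 192.0 um^4
Step 2: Convert E to consistent units (1 GPa = 1000 uN/um^2).
E = 130 GPa = 130000 uN/um^2
Step 3: Calculate tip deflection.
delta = F * L^3 / (3 * E * I)
delta = 4.8 * 116^3 / (3 * 130000 * 192.0)
delta = 0.1001 um


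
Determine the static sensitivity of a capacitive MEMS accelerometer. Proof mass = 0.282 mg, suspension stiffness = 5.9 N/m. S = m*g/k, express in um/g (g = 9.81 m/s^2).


Step 1: Convert mass: m = 0.282 mg = 2.82e-07 kg
Step 2: S = m * g / k = 2.82e-07 * 9.81 / 5.9
Step 3: S = 4.69e-07 m/g
Step 4: Convert to um/g: S = 0.469 um/g


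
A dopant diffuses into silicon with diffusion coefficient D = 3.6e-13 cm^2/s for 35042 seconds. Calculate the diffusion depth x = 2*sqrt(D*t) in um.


Step 1: Compute D*t = 3.6e-13 * 35042 = 1.261512e-08 cm^2
Step 2: sqrt(D*t) = 1.12317e-04 cm
Step 3: x = 2 * 1.12317e-04 cm = 2.24634e-04 cm
Step 4: Convert to um (1 cm = 1e4 um): x = 2.246 um


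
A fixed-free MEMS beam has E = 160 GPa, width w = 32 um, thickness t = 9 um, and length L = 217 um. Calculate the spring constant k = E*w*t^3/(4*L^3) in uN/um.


Step 1: Convert E to consistent units (1 GPa = 1000 uN/um^2).
E = 160 GPa = 160000 uN/um^2
Step 2: Compute t^3 = 9^3 = 729
Step 3: Compute L^3 = 217^3 = 10218313
Step 4: k = 160000 * 32 * 729 / (4 * 10218313)
k = 91.3184 uN/um


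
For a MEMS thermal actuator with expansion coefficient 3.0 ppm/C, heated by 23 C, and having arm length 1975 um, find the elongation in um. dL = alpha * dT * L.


Step 1: Convert CTE: alpha = 3.0 ppm/C = 3.0e-6 /C
Step 2: dL = 3.0e-6 * 23 * 1975
dL = 0.1363 um


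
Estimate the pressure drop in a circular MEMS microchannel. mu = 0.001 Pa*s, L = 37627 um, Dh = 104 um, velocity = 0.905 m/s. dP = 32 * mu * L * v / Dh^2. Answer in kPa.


Step 1: Convert to SI: L = 37627e-6 m, Dh = 104e-6 m
Step 2: dP = 32 * 0.001 * 37627e-6 * 0.905 / (104e-6)^2
Step 3: dP = 100746.85 Pa
Step 4: Convert to kPa: dP = 100.75 kPa


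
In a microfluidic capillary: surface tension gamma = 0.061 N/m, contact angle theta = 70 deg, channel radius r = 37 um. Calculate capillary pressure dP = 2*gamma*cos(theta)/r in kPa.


Step 1: cos(70 deg) = 0.342
Step 2: Convert r to m: r = 37e-6 m
Step 3: dP = 2 * 0.061 * 0.342 / 37e-6 = 1127.7 Pa
Step 4: Convert Pa to kPa (divide by 1000).
dP = 1.13 kPa


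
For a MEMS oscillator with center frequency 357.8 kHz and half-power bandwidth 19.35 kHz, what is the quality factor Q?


Step 1: Q = f0 / bandwidth
Step 2: Q = 357.8 / 19.35
Q = 18.5


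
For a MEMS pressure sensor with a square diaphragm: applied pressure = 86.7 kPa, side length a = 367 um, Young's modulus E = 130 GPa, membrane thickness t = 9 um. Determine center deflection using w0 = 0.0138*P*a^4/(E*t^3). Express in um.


Step 1: Convert pressure to compatible units (E is in GPa, so P in GPa).
P = 86.7 kPa = 86.7e-6 GPa
Step 2: Compute numerator: 0.0138 * P * a^4.
a^4 = 367^4 = 18141126721
numerator = 0.0138 * 86.7e-6 * 18141126721 = 2.1705e+04
Step 3: Compute denominator: E * t^3 = 130 * 9^3 = 94770
Step 4: w0 = numerator / denominator = 2.1705e+04 / 94770 = 0.229 um


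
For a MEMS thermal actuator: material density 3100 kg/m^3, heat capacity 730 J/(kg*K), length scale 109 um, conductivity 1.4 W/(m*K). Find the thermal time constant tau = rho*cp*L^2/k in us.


Step 1: Convert L to m: L = 109e-6 m
Step 2: L^2 = (109e-6)^2 = 1.1881e-08 m^2
Step 3: tau = 3100 * 730 * 1.1881e-08 / 1.4 = 1.920478786e-02 s
Step 4: Convert to microseconds (multiply by 1e6).
tau = 19204.788 us


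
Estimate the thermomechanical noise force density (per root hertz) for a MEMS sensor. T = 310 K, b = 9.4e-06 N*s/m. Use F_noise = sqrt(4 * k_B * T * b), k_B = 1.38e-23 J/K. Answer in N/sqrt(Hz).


Step 1: Compute 4 * k_B * T * b
= 4 * 1.38e-23 * 310 * 9.4e-06
= 1.6085e-25 N^2/Hz
Step 2: F_noise = sqrt(1.6085e-25)
F_noise = 4.01e-13 N/sqrt(Hz)


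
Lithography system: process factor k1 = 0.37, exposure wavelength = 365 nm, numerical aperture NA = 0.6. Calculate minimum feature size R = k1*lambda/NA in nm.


Step 1: Identify values: k1 = 0.37, lambda = 365 nm, NA = 0.6
Step 2: R = k1 * lambda / NA
R = 0.37 * 365 / 0.6
R = 225.1 nm


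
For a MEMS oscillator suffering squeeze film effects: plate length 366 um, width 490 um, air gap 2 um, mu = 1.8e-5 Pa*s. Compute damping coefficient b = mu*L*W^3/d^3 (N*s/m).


Step 1: Convert to SI.
L = 366e-6 m, W = 490e-6 m, d = 2e-6 m
Step 2: W^3 = (490e-6)^3 = 1.18e-10 m^3
Step 3: d^3 = (2e-6)^3 = 8.00e-18 m^3
Step 4: b = 1.8e-5 * 366e-6 * 1.18e-10 / 8.00e-18
b = 9.69e-02 N*s/m


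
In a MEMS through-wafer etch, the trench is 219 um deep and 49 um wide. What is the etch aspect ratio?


Step 1: AR = depth / width
Step 2: AR = 219 / 49
AR = 4.5


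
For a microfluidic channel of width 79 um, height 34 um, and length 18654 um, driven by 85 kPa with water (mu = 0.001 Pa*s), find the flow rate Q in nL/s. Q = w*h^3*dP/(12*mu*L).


Step 1: Convert all dimensions to SI (meters).
w = 79e-6 m, h = 34e-6 m, L = 18654e-6 m, dP = 85e3 Pa
Step 2: Q = w * h^3 * dP / (12 * mu * L)
Q = 79e-6 * (34e-6)^3 * 85e3 / (12 * 0.001 * 18654e-6) = 1.17904274e-09 m^3/s
Step 3: Convert Q from m^3/s to nL/s (1 m^3 = 1e12 nL, so multiply by 1e12).
Q = 1179.043 nL/s


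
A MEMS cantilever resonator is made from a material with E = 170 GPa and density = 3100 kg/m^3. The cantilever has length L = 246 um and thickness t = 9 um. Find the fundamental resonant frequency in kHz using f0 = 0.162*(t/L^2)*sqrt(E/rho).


Step 1: Convert units to SI.
t_SI = 9e-6 m, L_SI = 246e-6 m
Step 2: Calculate sqrt(E/rho).
sqrt(170e9 / 3100) = 7405.32 m/s
Step 3: Compute f0.
f0 = 0.162 * 9e-6 / (246e-6)^2 * 7405.32 = 178414.9 Hz = 178.41 kHz


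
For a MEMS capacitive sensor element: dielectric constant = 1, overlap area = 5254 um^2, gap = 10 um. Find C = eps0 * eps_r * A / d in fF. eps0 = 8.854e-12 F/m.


Step 1: Convert area to m^2: A = 5254e-12 m^2
Step 2: Convert gap to m: d = 10e-6 m
Step 3: C = eps0 * eps_r * A / d
C = 8.854e-12 * 1 * 5254e-12 / 10e-6
Step 4: Convert to fF (multiply by 1e15).
C = 4.65 fF


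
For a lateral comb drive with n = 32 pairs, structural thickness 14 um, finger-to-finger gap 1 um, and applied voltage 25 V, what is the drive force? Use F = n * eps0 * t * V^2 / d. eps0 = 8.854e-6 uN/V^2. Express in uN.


Step 1: Parameters: n=32, eps0=8.854e-6 uN/V^2, t=14 um, V=25 V, d=1 um
Step 2: V^2 = 625
Step 3: F = 32 * 8.854e-6 * 14 * 625 / 1
F = 2.479 uN


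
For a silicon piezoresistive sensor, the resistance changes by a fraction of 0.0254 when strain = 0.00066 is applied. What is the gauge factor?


Step 1: Identify values.
dR/R = 0.0254, strain = 0.00066
Step 2: GF = (dR/R) / strain = 0.0254 / 0.00066
GF = 38.5


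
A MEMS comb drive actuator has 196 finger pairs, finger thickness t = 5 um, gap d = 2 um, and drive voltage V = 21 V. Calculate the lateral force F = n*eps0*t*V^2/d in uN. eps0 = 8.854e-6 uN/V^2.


Step 1: Parameters: n=196, eps0=8.854e-6 uN/V^2, t=5 um, V=21 V, d=2 um
Step 2: V^2 = 441
Step 3: F = 196 * 8.854e-6 * 5 * 441 / 2
F = 1.913 uN


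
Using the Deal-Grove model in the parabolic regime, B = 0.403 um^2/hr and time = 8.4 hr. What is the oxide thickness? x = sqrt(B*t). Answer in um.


Step 1: Compute B*t = 0.403 * 8.4 = 3.3852
Step 2: x = sqrt(3.3852)
x = 1.84 um


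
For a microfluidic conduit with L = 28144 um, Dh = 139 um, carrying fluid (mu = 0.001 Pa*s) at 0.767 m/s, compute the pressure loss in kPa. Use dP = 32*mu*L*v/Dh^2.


Step 1: Convert to SI: L = 28144e-6 m, Dh = 139e-6 m
Step 2: dP = 32 * 0.001 * 28144e-6 * 0.767 / (139e-6)^2
Step 3: dP = 35752.10 Pa
Step 4: Convert to kPa: dP = 35.75 kPa


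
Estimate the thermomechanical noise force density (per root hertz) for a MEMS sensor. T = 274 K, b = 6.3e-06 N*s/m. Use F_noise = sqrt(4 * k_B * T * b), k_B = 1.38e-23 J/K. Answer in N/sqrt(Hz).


Step 1: Compute 4 * k_B * T * b
= 4 * 1.38e-23 * 274 * 6.3e-06
= 9.5286e-26 N^2/Hz
Step 2: F_noise = sqrt(9.5286e-26)
F_noise = 3.09e-13 N/sqrt(Hz)


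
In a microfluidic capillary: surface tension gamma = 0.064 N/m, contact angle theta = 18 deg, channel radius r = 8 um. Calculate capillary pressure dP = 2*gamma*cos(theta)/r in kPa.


Step 1: cos(18 deg) = 0.9511
Step 2: Convert r to m: r = 8e-6 m
Step 3: dP = 2 * 0.064 * 0.9511 / 8e-6 = 15217.6 Pa
Step 4: Convert Pa to kPa (divide by 1000).
dP = 15.22 kPa


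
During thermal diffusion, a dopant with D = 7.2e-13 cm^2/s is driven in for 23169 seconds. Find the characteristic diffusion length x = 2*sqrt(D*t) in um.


Step 1: Compute D*t = 7.2e-13 * 23169 = 1.668168e-08 cm^2
Step 2: sqrt(D*t) = 1.29158e-04 cm
Step 3: x = 2 * 1.29158e-04 cm = 2.58316e-04 cm
Step 4: Convert to um (1 cm = 1e4 um): x = 2.583 um


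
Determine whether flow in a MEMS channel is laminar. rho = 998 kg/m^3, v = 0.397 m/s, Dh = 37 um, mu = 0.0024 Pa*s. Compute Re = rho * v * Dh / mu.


Step 1: Convert Dh to meters: Dh = 37e-6 m
Step 2: Re = rho * v * Dh / mu
Re = 998 * 0.397 * 37e-6 / 0.0024
Re = 6.108
Since Re = 6.108 is below ~2300, the flow is laminar.


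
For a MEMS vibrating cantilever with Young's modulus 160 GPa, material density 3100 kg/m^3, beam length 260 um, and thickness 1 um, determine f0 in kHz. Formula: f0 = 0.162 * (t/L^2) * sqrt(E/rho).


Step 1: Convert units to SI.
t_SI = 1e-6 m, L_SI = 260e-6 m
Step 2: Calculate sqrt(E/rho).
sqrt(160e9 / 3100) = 7184.21 m/s
Step 3: Compute f0.
f0 = 0.162 * 1e-6 / (260e-6)^2 * 7184.21 = 17216.6 Hz = 17.22 kHz


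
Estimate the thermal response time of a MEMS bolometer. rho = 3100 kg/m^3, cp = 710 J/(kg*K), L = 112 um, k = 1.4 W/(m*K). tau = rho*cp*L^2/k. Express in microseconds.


Step 1: Convert L to m: L = 112e-6 m
Step 2: L^2 = (112e-6)^2 = 1.2544e-08 m^2
Step 3: tau = 3100 * 710 * 1.2544e-08 / 1.4 = 1.972096e-02 s
Step 4: Convert to microseconds (multiply by 1e6).
tau = 19720.96 us


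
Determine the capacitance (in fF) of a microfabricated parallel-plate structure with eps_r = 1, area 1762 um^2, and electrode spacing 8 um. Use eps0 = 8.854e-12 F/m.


Step 1: Convert area to m^2: A = 1762e-12 m^2
Step 2: Convert gap to m: d = 8e-6 m
Step 3: C = eps0 * eps_r * A / d
C = 8.854e-12 * 1 * 1762e-12 / 8e-6
Step 4: Convert to fF (multiply by 1e15).
C = 1.95 fF
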